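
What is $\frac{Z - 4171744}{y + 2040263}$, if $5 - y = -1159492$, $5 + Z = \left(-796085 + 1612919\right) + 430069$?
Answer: $- \frac{1462423}{1599880} \approx -0.91408$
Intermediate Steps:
$Z = 1246898$ ($Z = -5 + \left(\left(-796085 + 1612919\right) + 430069\right) = -5 + \left(816834 + 430069\right) = -5 + 1246903 = 1246898$)
$y = 1159497$ ($y = 5 - -1159492 = 5 + 1159492 = 1159497$)
$\frac{Z - 4171744}{y + 2040263} = \frac{1246898 - 4171744}{1159497 + 2040263} = - \frac{2924846}{3199760} = \left(-2924846\right) \frac{1}{3199760} = - \frac{1462423}{1599880}$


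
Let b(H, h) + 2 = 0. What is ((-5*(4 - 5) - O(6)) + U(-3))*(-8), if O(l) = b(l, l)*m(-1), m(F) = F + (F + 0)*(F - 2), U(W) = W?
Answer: -48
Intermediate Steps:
m(F) = F + F*(-2 + F)
b(H, h) = -2 (b(H, h) = -2 + 0 = -2)
O(l) = -4 (O(l) = -(-2)*(-1 - 1) = -(-2)*(-2) = -2*2 = -4)
((-5*(4 - 5) - O(6)) + U(-3))*(-8) = ((-5*(4 - 5) - 1*(-4)) - 3)*(-8) = ((-5*(-1) + 4) - 3)*(-8) = ((5 + 4) - 3)*(-8) = (9 - 3)*(-8) = 6*(-8) = -48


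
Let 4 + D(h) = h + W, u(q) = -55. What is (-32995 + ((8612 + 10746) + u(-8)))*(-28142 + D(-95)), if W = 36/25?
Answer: 9666401388/25 ≈ 3.8666e+8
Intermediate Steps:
W = 36/25 (W = 36*(1/25) = 36/25 ≈ 1.4400)
D(h) = -64/25 + h (D(h) = -4 + (h + 36/25) = -4 + (36/25 + h) = -64/25 + h)
(-32995 + ((8612 + 10746) + u(-8)))*(-28142 + D(-95)) = (-32995 + ((8612 + 10746) - 55))*(-28142 + (-64/25 - 95)) = (-32995 + (19358 - 55))*(-28142 - 2439/25) = (-32995 + 19303)*(-705989/25) = -13692*(-705989/25) = 9666401388/25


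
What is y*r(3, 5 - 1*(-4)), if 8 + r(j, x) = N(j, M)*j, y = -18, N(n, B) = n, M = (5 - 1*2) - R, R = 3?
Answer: -18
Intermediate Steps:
M = 0 (M = (5 - 1*2) - 1*3 = (5 - 2) - 3 = 3 - 3 = 0)
r(j, x) = -8 + j**2 (r(j, x) = -8 + j*j = -8 + j**2)
y*r(3, 5 - 1*(-4)) = -18*(-8 + 3**2) = -18*(-8 + 9) = -18*1 = -18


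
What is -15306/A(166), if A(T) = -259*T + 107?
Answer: 15306/42887 ≈ 0.35689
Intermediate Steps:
A(T) = 107 - 259*T
-15306/A(166) = -15306/(107 - 259*166) = -15306/(107 - 42994) = -15306/(-42887) = -15306*(-1/42887) = 15306/42887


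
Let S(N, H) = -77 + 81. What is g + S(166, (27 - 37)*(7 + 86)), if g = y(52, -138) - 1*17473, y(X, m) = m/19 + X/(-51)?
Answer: -16935487/969 ≈ -17477.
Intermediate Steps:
S(N, H) = 4
y(X, m) = -X/51 + m/19 (y(X, m) = m*(1/19) + X*(-1/51) = m/19 - X/51 = -X/51 + m/19)
g = -16939363/969 (g = (-1/51*52 + (1/19)*(-138)) - 1*17473 = (-52/51 - 138/19) - 17473 = -8026/969 - 17473 = -16939363/969 ≈ -17481.)
g + S(166, (27 - 37)*(7 + 86)) = -16939363/969 + 4 = -16935487/969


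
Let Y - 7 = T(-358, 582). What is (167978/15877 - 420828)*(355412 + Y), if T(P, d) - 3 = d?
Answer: -2378575996640712/15877 ≈ -1.4981e+11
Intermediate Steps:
T(P, d) = 3 + d
Y = 592 (Y = 7 + (3 + 582) = 7 + 585 = 592)
(167978/15877 - 420828)*(355412 + Y) = (167978/15877 - 420828)*(355412 + 592) = (167978*(1/15877) - 420828)*356004 = (167978/15877 - 420828)*356004 = -6681318178/15877*356004 = -2378575996640712/15877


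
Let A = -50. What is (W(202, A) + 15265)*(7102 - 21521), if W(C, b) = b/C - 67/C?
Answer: -44459732047/202 ≈ -2.2010e+8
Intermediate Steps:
W(C, b) = -67/C + b/C
(W(202, A) + 15265)*(7102 - 21521) = ((-67 - 50)/202 + 15265)*(7102 - 21521) = ((1/202)*(-117) + 15265)*(-14419) = (-117/202 + 15265)*(-14419) = (3083413/202)*(-14419) = -44459732047/202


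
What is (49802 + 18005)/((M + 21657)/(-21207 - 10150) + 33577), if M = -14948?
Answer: 2126224099/1052867280 ≈ 2.0195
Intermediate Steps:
(49802 + 18005)/((M + 21657)/(-21207 - 10150) + 33577) = (49802 + 18005)/((-14948 + 21657)/(-21207 - 10150) + 33577) = 67807/(6709/(-31357) + 33577) = 67807/(6709*(-1/31357) + 33577) = 67807/(-6709/31357 + 33577) = 67807/(1052867280/31357) = 67807*(31357/1052867280) = 2126224099/1052867280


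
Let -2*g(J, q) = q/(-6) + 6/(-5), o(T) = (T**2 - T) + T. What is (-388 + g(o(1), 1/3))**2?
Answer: 4861854529/32400 ≈ 1.5006e+5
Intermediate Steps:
o(T) = T**2
g(J, q) = 3/5 + q/12 (g(J, q) = -(q/(-6) + 6/(-5))/2 = -(q*(-1/6) + 6*(-1/5))/2 = -(-q/6 - 6/5)/2 = -(-6/5 - q/6)/2 = 3/5 + q/12)
(-388 + g(o(1), 1/3))**2 = (-388 + (3/5 + (1/12)/3))**2 = (-388 + (3/5 + (1/12)*(1/3)))**2 = (-388 + (3/5 + 1/36))**2 = (-388 + 113/180)**2 = (-69727/180)**2 = 4861854529/32400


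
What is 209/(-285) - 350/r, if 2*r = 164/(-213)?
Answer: 558674/615 ≈ 908.41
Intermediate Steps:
r = -82/213 (r = (164/(-213))/2 = (164*(-1/213))/2 = (½)*(-164/213) = -82/213 ≈ -0.38498)
209/(-285) - 350/r = 209/(-285) - 350/(-82/213) = 209*(-1/285) - 350*(-213/82) = -11/15 + 37275/41 = 558674/615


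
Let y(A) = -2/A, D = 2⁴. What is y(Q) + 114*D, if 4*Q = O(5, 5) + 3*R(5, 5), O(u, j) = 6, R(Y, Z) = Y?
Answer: 38296/21 ≈ 1823.6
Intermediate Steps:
D = 16
Q = 21/4 (Q = (6 + 3*5)/4 = (6 + 15)/4 = (¼)*21 = 21/4 ≈ 5.2500)
y(Q) + 114*D = -2/21/4 + 114*16 = -2*4/21 + 1824 = -8/21 + 1824 = 38296/21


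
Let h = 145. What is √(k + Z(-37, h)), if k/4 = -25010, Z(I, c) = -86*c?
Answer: I*√112510 ≈ 335.43*I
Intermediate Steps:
k = -100040 (k = 4*(-25010) = -100040)
√(k + Z(-37, h)) = √(-100040 - 86*145) = √(-100040 - 12470) = √(-112510) = I*√112510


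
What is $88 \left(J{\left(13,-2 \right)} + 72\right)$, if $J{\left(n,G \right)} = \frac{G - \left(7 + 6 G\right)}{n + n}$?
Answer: $\frac{82500}{13} \approx 6346.2$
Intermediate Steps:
$J{\left(n,G \right)} = \frac{-7 - 5 G}{2 n}$ ($J{\left(n,G \right)} = \frac{G - \left(7 + 6 G\right)}{2 n} = \left(-7 - 5 G\right) \frac{1}{2 n} = \frac{-7 - 5 G}{2 n}$)
$88 \left(J{\left(13,-2 \right)} + 72\right) = 88 \left(\frac{-7 - -10}{2 \cdot 13} + 72\right) = 88 \left(\frac{1}{2} \cdot \frac{1}{13} \left(-7 + 10\right) + 72\right) = 88 \left(\frac{1}{2} \cdot \frac{1}{13} \cdot 3 + 72\right) = 88 \left(\frac{3}{26} + 72\right) = 88 \cdot \frac{1875}{26} = \frac{82500}{13}$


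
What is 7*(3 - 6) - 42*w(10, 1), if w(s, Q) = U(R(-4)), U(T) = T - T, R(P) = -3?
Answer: -21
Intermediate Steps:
U(T) = 0
w(s, Q) = 0
7*(3 - 6) - 42*w(10, 1) = 7*(3 - 6) - 42*0 = 7*(-3) + 0 = -21 + 0 = -21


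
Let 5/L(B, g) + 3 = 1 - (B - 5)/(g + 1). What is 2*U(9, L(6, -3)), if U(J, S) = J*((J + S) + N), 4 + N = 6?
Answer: 138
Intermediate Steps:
N = 2 (N = -4 + 6 = 2)
L(B, g) = 5/(-2 - (-5 + B)/(1 + g)) (L(B, g) = 5/(-3 + (1 - (B - 5)/(g + 1))) = 5/(-3 + (1 - (-5 + B)/(1 + g))) = 5/(-2 - (-5 + B)/(1 + g)))
U(J, S) = J*(2 + J + S) (U(J, S) = J*((J + S) + 2) = J*(2 + J + S))
2*U(9, L(6, -3)) = 2*(9*(2 + 9 + 5*(-1 - 1*(-3))/(-3 + 6 + 2*(-3)))) = 2*(9*(2 + 9 + 5*(-1 + 3)/(-3 + 6 - 6))) = 2*(9*(2 + 9 + 5*2/(-3))) = 2*(9*(2 + 9 + 5*(-1/3)*2)) = 2*(9*(2 + 9 - 10/3)) = 2*(9*(23/3)) = 2*69 = 138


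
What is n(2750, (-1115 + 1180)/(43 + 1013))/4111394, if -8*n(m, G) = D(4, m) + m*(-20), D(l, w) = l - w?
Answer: 28873/16445576 ≈ 0.0017557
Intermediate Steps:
n(m, G) = -½ + 21*m/8 (n(m, G) = -((4 - m) + m*(-20))/8 = -((4 - m) - 20*m)/8 = -(4 - 21*m)/8 = -½ + 21*m/8)
n(2750, (-1115 + 1180)/(43 + 1013))/4111394 = (-½ + (21/8)*2750)/4111394 = (-½ + 28875/4)*(1/4111394) = (28873/4)*(1/4111394) = 28873/16445576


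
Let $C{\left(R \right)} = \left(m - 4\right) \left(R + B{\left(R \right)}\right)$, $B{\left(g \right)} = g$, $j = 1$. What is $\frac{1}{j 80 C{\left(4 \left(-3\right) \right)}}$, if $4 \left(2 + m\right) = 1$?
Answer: $\frac{1}{11040} \approx 9.058 \cdot 10^{-5}$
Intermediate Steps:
$m = - \frac{7}{4}$ ($m = -2 + \frac{1}{4} \cdot 1 = -2 + \frac{1}{4} = - \frac{7}{4} \approx -1.75$)
$C{\left(R \right)} = - \frac{23 R}{2}$ ($C{\left(R \right)} = \left(- \frac{7}{4} - 4\right) \left(R + R\right) = - \frac{23 \cdot 2 R}{4} = - \frac{23 R}{2}$)
$\frac{1}{j 80 C{\left(4 \left(-3\right) \right)}} = \frac{1}{1 \cdot 80 \left(- \frac{23 \cdot 4 \left(-3\right)}{2}\right)} = \frac{1}{80 \left(\left(- \frac{23}{2}\right) \left(-12\right)\right)} = \frac{1}{80 \cdot 138} = \frac{1}{11040}$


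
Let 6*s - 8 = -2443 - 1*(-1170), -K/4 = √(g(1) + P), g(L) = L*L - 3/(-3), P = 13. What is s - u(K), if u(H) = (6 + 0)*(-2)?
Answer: -1193/6 ≈ -198.83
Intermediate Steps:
g(L) = 1 + L² (g(L) = L² - 3*(-⅓) = L² + 1 = 1 + L²)
K = -4*√15 (K = -4*√((1 + 1²) + 13) = -4*√((1 + 1) + 13) = -4*√(2 + 13) = -4*√15 ≈ -15.492)
u(H) = -12 (u(H) = 6*(-2) = -12)
s = -1265/6 (s = 4/3 + (-2443 - 1*(-1170))/6 = 4/3 + (-2443 + 1170)/6 = 4/3 + (⅙)*(-1273) = 4/3 - 1273/6 = -1265/6 ≈ -210.83)
s - u(K) = -1265/6 - 1*(-12) = -1265/6 + 12 = -1193/6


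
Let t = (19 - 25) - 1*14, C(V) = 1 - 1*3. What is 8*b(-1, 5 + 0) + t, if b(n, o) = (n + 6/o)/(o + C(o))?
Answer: -292/15 ≈ -19.467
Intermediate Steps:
C(V) = -2 (C(V) = 1 - 3 = -2)
b(n, o) = (n + 6/o)/(-2 + o) (b(n, o) = (n + 6/o)/(o - 2) = (n + 6/o)/(-2 + o))
t = -20 (t = -6 - 14 = -20)
8*b(-1, 5 + 0) + t = 8*((6 - (5 + 0))/((5 + 0)*(-2 + (5 + 0)))) - 20 = 8*((6 - 1*5)/(5*(-2 + 5))) - 20 = 8*((1/5)*(6 - 5)/3) - 20 = 8*((1/5)*(1/3)*1) - 20 = 8*(1/15) - 20 = 8/15 - 20 = -292/15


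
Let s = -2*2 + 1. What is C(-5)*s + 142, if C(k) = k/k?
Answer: 139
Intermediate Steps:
s = -3 (s = -4 + 1 = -3)
C(k) = 1
C(-5)*s + 142 = 1*(-3) + 142 = -3 + 142 = 139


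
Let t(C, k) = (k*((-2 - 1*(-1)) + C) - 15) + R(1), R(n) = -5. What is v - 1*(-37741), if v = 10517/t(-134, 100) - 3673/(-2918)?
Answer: 57267413389/1517360 ≈ 37742.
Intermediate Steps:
t(C, k) = -20 + k*(-1 + C) (t(C, k) = (k*((-2 - 1*(-1)) + C) - 15) - 5 = (k*((-2 + 1) + C) - 15) - 5 = (k*(-1 + C) - 15) - 5 = (-15 + k*(-1 + C)) - 5 = -20 + k*(-1 + C))
v = 729629/1517360 (v = 10517/(-20 - 1*100 - 134*100) - 3673/(-2918) = 10517/(-20 - 100 - 13400) - 3673*(-1/2918) = 10517/(-13520) + 3673/2918 = 10517*(-1/13520) + 3673/2918 = -809/1040 + 3673/2918 = 729629/1517360 ≈ 0.48085)
v - 1*(-37741) = 729629/1517360 - 1*(-37741) = 729629/1517360 + 37741 = 57267413389/1517360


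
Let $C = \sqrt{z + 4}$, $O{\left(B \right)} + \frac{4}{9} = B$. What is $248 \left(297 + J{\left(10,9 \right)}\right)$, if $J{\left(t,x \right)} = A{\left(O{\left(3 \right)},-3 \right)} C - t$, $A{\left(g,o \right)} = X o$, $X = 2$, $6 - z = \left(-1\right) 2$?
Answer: $71176 - 2976 \sqrt{3} \approx 66021.0$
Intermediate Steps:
$z = 8$ ($z = 6 - \left(-1\right) 2 = 6 - -2 = 6 + 2 = 8$)
$O{\left(B \right)} = - \frac{4}{9} + B$
$A{\left(g,o \right)} = 2 o$
$C = 2 \sqrt{3}$ ($C = \sqrt{8 + 4} = \sqrt{12} = 2 \sqrt{3} \approx 3.4641$)
$J{\left(t,x \right)} = - t - 12 \sqrt{3}$ ($J{\left(t,x \right)} = 2 \left(-3\right) 2 \sqrt{3} - t = - 6 \cdot 2 \sqrt{3} - t = - 12 \sqrt{3} - t = - t - 12 \sqrt{3}$)
$248 \left(297 + J{\left(10,9 \right)}\right) = 248 \left(297 - \left(10 + 12 \sqrt{3}\right)\right) = 248 \left(287 - 12 \sqrt{3}\right) = 71176 - 2976 \sqrt{3}$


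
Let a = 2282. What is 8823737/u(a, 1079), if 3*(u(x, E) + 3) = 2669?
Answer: 26471211/2660 ≈ 9951.6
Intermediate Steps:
u(x, E) = 2660/3 (u(x, E) = -3 + (⅓)*2669 = -3 + 2669/3 = 2660/3)
8823737/u(a, 1079) = 8823737/(2660/3) = 8823737*(3/2660) = 26471211/2660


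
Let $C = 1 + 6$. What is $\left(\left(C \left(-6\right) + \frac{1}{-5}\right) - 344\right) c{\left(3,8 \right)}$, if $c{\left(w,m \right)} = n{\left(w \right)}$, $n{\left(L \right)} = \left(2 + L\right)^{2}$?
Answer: $-9655$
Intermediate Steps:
$C = 7$
$c{\left(w,m \right)} = \left(2 + w\right)^{2}$
$\left(\left(C \left(-6\right) + \frac{1}{-5}\right) - 344\right) c{\left(3,8 \right)} = \left(\left(7 \left(-6\right) + \frac{1}{-5}\right) - 344\right) \left(2 + 3\right)^{2} = \left(\left(-42 - \frac{1}{5}\right) - 344\right) 5^{2} = \left(- \frac{211}{5} - 344\right) 25 = \left(- \frac{1931}{5}\right) 25 = -9655$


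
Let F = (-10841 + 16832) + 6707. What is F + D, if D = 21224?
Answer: 33922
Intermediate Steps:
F = 12698 (F = 5991 + 6707 = 12698)
F + D = 12698 + 21224 = 33922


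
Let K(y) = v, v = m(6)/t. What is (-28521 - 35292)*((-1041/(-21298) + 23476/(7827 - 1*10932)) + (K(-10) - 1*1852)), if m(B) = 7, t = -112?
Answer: 909837909744433/7667280 ≈ 1.1866e+8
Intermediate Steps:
v = -1/16 (v = 7/(-112) = 7*(-1/112) = -1/16 ≈ -0.062500)
K(y) = -1/16
(-28521 - 35292)*((-1041/(-21298) + 23476/(7827 - 1*10932)) + (K(-10) - 1*1852)) = (-28521 - 35292)*((-1041/(-21298) + 23476/(7827 - 1*10932)) + (-1/16 - 1*1852)) = -63813*((-1041*(-1/21298) + 23476/(7827 - 10932)) + (-1/16 - 1852)) = -63813*((1041/21298 + 23476/(-3105)) - 29633/16) = -63813*((1041/21298 + 23476*(-1/3105)) - 29633/16) = -63813*((1041/21298 - 23476/3105) - 29633/16) = -63813*(-21598241/2875230 - 29633/16) = -63813*(-42773631223/23001840) = 909837909744433/7667280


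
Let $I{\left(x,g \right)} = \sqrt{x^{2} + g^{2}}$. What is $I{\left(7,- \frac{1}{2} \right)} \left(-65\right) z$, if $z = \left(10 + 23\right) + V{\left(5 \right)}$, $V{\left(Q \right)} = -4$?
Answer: $- \frac{1885 \sqrt{197}}{2} \approx -13229.0$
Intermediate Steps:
$z = 29$ ($z = \left(10 + 23\right) - 4 = 33 - 4 = 29$)
$I{\left(x,g \right)} = \sqrt{g^{2} + x^{2}}$
$I{\left(7,- \frac{1}{2} \right)} \left(-65\right) z = \sqrt{\left(- \frac{1}{2}\right)^{2} + 7^{2}} \left(-65\right) 29 = \sqrt{\left(\left(-1\right) \frac{1}{2}\right)^{2} + 49} \left(-65\right) 29 = \sqrt{\left(- \frac{1}{2}\right)^{2} + 49} \left(-65\right) 29 = \sqrt{\frac{1}{4} + 49} \left(-65\right) 29 = \sqrt{\frac{197}{4}} \left(-65\right) 29 = \frac{\sqrt{197}}{2} \left(-65\right) 29 = - \frac{65 \sqrt{197}}{2} \cdot 29 = - \frac{1885 \sqrt{197}}{2}$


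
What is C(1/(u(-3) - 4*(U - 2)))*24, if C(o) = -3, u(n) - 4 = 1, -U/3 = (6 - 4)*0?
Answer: -72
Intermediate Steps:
U = 0 (U = -3*(6 - 4)*0 = -6*0 = -3*0 = 0)
u(n) = 5 (u(n) = 4 + 1 = 5)
C(1/(u(-3) - 4*(U - 2)))*24 = -3*24 = -72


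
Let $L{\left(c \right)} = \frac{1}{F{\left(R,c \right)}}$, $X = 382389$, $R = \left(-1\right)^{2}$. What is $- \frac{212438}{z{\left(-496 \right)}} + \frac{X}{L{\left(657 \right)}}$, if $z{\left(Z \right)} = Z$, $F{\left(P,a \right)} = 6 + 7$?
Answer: $\frac{1232928355}{248} \approx 4.9715 \cdot 10^{6}$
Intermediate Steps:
$R = 1$
$F{\left(P,a \right)} = 13$
$L{\left(c \right)} = \frac{1}{13}$
$- \frac{212438}{z{\left(-496 \right)}} + \frac{X}{L{\left(657 \right)}} = - \frac{212438}{-496} + 382389 \frac{1}{\frac{1}{13}} = \left(-212438\right) \left(- \frac{1}{496}\right) + 382389 \cdot 13 = \frac{106219}{248} + 4971057 = \frac{1232928355}{248}$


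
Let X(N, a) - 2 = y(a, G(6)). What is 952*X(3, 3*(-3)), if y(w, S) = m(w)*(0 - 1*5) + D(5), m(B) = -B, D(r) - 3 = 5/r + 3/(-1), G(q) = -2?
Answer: -39984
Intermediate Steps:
D(r) = 5/r (D(r) = 3 + (5/r + 3/(-1)) = 3 + (5/r + 3*(-1)) = 3 + (5/r - 3) = 3 + (-3 + 5/r) = 5/r)
y(w, S) = 1 + 5*w (y(w, S) = (-w)*(0 - 1*5) + 5/5 = (-w)*(0 - 5) + 5*(⅕) = -w*(-5) + 1 = 5*w + 1 = 1 + 5*w)
X(N, a) = 3 + 5*a (X(N, a) = 2 + (1 + 5*a) = 3 + 5*a)
952*X(3, 3*(-3)) = 952*(3 + 5*(3*(-3))) = 952*(3 + 5*(-9)) = 952*(3 - 45) = 952*(-42) = -39984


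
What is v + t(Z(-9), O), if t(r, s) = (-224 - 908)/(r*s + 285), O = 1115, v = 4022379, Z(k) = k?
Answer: 19609098191/4875 ≈ 4.0224e+6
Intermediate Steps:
t(r, s) = -1132/(285 + r*s)
v + t(Z(-9), O) = 4022379 - 1132/(285 - 9*1115) = 4022379 - 1132/(285 - 10035) = 4022379 - 1132/(-9750) = 4022379 - 1132*(-1/9750) = 4022379 + 566/4875 = 19609098191/4875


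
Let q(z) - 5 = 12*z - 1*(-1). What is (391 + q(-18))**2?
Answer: 32761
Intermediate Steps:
q(z) = 6 + 12*z (q(z) = 5 + (12*z - 1*(-1)) = 5 + (12*z + 1) = 5 + (1 + 12*z) = 6 + 12*z)
(391 + q(-18))**2 = (391 + (6 + 12*(-18)))**2 = (391 + (6 - 216))**2 = (391 - 210)**2 = 181**2 = 32761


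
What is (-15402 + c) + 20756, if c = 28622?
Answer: 33976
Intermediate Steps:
(-15402 + c) + 20756 = (-15402 + 28622) + 20756 = 13220 + 20756 = 33976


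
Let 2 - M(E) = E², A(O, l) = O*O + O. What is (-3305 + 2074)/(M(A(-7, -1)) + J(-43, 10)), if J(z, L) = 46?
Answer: 1231/1716 ≈ 0.71737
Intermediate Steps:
A(O, l) = O + O² (A(O, l) = O² + O = O + O²)
M(E) = 2 - E²
(-3305 + 2074)/(M(A(-7, -1)) + J(-43, 10)) = (-3305 + 2074)/((2 - (-7*(1 - 7))²) + 46) = -1231/((2 - (-7*(-6))²) + 46) = -1231/((2 - 1*42²) + 46) = -1231/((2 - 1*1764) + 46) = -1231/((2 - 1764) + 46) = -1231/(-1762 + 46) = -1231/(-1716) = -1231*(-1/1716) = 1231/1716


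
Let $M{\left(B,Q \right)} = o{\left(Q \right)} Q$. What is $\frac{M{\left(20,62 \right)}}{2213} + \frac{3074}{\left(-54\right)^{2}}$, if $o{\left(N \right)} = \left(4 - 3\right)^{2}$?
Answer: $\frac{3491777}{3226554} \approx 1.0822$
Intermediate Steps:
$o{\left(N \right)} = 1$ ($o{\left(N \right)} = 1^{2} = 1$)
$M{\left(B,Q \right)} = Q$ ($M{\left(B,Q \right)} = 1 Q = Q$)
$\frac{M{\left(20,62 \right)}}{2213} + \frac{3074}{\left(-54\right)^{2}} = \frac{62}{2213} + \frac{3074}{\left(-54\right)^{2}} = 62 \cdot \frac{1}{2213} + \frac{3074}{2916} = \frac{62}{2213} + 3074 \cdot \frac{1}{2916} = \frac{62}{2213} + \frac{1537}{1458} = \frac{3491777}{3226554}$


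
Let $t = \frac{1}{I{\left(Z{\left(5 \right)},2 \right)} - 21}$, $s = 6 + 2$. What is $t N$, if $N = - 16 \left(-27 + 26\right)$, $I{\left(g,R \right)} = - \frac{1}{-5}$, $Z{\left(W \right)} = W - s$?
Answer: $- \frac{10}{13} \approx -0.76923$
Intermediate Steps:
$s = 8$
$Z{\left(W \right)} = -8 + W$ ($Z{\left(W \right)} = W - 8 = -8 + W$)
$I{\left(g,R \right)} = \frac{1}{5}$ ($I{\left(g,R \right)} = \left(-1\right) \left(- \frac{1}{5}\right) = \frac{1}{5}$)
$N = 16$ ($N = \left(-16\right) \left(-1\right) = 16$)
$t = - \frac{5}{104}$ ($t = \frac{1}{\frac{1}{5} - 21} = \frac{1}{- \frac{104}{5}} = - \frac{5}{104} \approx -0.048077$)
$t N = \left(- \frac{5}{104}\right) 16 = - \frac{10}{13}$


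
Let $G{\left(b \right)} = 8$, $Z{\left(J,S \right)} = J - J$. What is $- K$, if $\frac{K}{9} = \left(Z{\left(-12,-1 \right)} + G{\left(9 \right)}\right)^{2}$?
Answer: $-576$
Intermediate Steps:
$Z{\left(J,S \right)} = 0$
$K = 576$ ($K = 9 \left(0 + 8\right)^{2} = 9 \cdot 8^{2} = 9 \cdot 64 = 576$)
$- K = \left(-1\right) 576 = -576$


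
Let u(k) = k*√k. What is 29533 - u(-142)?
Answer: 29533 + 142*I*√142 ≈ 29533.0 + 1692.1*I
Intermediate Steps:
u(k) = k^(3/2)
29533 - u(-142) = 29533 - (-142)^(3/2) = 29533 - (-142)*I*√142 = 29533 + 142*I*√142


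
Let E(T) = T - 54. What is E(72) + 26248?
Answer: 26266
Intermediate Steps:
E(T) = -54 + T
E(72) + 26248 = (-54 + 72) + 26248 = 18 + 26248 = 26266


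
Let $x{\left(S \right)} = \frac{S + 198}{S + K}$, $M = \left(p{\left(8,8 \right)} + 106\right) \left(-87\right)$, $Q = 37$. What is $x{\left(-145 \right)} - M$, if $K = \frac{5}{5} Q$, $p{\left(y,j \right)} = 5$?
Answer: $\frac{1042903}{108} \approx 9656.5$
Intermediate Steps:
$K = 37$ ($K = \frac{5}{5} \cdot 37 = 5 \cdot \frac{1}{5} \cdot 37 = 1 \cdot 37 = 37$)
$M = -9657$ ($M = \left(5 + 106\right) \left(-87\right) = 111 \left(-87\right) = -9657$)
$x{\left(S \right)} = \frac{198 + S}{37 + S}$ ($x{\left(S \right)} = \frac{S + 198}{S + 37} = \frac{198 + S}{37 + S}$)
$x{\left(-145 \right)} - M = \frac{198 - 145}{37 - 145} - -9657 = \frac{1}{-108} \cdot 53 + 9657 = \left(- \frac{1}{108}\right) 53 + 9657 = - \frac{53}{108} + 9657 = \frac{1042903}{108}$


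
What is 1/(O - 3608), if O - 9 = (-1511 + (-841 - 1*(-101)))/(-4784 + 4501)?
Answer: -283/1016266 ≈ -0.00027847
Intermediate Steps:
O = 4798/283 (O = 9 + (-1511 + (-841 - 1*(-101)))/(-4784 + 4501) = 9 + (-1511 + (-841 + 101))/(-283) = 9 + (-1511 - 740)*(-1/283) = 9 - 2251*(-1/283) = 9 + 2251/283 = 4798/283 ≈ 16.954)
1/(O - 3608) = 1/(4798/283 - 3608) = 1/(-1016266/283) = -283/1016266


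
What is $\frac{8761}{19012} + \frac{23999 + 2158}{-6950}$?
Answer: $- \frac{218203967}{66066700} \approx -3.3028$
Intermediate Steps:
$\frac{8761}{19012} + \frac{23999 + 2158}{-6950} = 8761 \cdot \frac{1}{19012} + 26157 \left(- \frac{1}{6950}\right) = \frac{8761}{19012} - \frac{26157}{6950} = - \frac{218203967}{66066700}$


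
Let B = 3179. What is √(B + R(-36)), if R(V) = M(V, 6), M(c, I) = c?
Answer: √3143 ≈ 56.062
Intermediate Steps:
R(V) = V
√(B + R(-36)) = √(3179 - 36) = √3143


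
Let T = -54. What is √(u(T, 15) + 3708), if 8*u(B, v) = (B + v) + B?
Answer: √59142/4 ≈ 60.798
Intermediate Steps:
u(B, v) = B/4 + v/8 (u(B, v) = ((B + v) + B)/8 = (v + 2*B)/8 = B/4 + v/8)
√(u(T, 15) + 3708) = √(((¼)*(-54) + (⅛)*15) + 3708) = √((-27/2 + 15/8) + 3708) = √(-93/8 + 3708) = √(29571/8) = √59142/4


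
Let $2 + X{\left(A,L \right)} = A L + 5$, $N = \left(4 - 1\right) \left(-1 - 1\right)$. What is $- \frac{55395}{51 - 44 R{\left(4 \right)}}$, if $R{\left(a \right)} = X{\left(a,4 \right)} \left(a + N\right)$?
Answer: $- \frac{55395}{1723} \approx -32.15$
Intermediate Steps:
$N = -6$ ($N = 3 \left(-2\right) = -6$)
$X{\left(A,L \right)} = 3 + A L$ ($X{\left(A,L \right)} = -2 + \left(A L + 5\right) = -2 + \left(5 + A L\right) = 3 + A L$)
$R{\left(a \right)} = \left(-6 + a\right) \left(3 + 4 a\right)$ ($R{\left(a \right)} = \left(3 + a 4\right) \left(a - 6\right) = \left(3 + 4 a\right) \left(-6 + a\right) = \left(-6 + a\right) \left(3 + 4 a\right)$)
$- \frac{55395}{51 - 44 R{\left(4 \right)}} = - \frac{55395}{51 - 44 \left(-6 + 4\right) \left(3 + 4 \cdot 4\right)} = - \frac{55395}{51 - 44 \left(- 2 \left(3 + 16\right)\right)} = - \frac{55395}{51 - 44 \left(\left(-2\right) 19\right)} = - \frac{55395}{51 - -1672} = - \frac{55395}{51 + 1672} = - \frac{55395}{1723}$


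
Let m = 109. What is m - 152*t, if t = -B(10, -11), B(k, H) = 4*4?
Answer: 2541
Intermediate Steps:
B(k, H) = 16
t = -16 (t = -1*16 = -16)
m - 152*t = 109 - 152*(-16) = 109 + 2432 = 2541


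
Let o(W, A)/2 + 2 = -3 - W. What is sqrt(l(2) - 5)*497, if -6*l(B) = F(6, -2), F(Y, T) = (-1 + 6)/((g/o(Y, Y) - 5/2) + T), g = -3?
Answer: 497*I*sqrt(2770)/24 ≈ 1089.9*I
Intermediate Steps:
o(W, A) = -10 - 2*W (o(W, A) = -4 + 2*(-3 - W) = -4 + (-6 - 2*W) = -10 - 2*W)
F(Y, T) = 5/(-5/2 + T - 3/(-10 - 2*Y)) (F(Y, T) = (-1 + 6)/((-3/(-10 - 2*Y) - 5/2) + T) = 5/((-3/(-10 - 2*Y) - 5*1/2) + T) = 5/((-3/(-10 - 2*Y) - 5/2) + T) = 5/((-5/2 - 3/(-10 - 2*Y)) + T) = 5/(-5/2 + T - 3/(-10 - 2*Y)))
l(B) = 55/288 (l(B) = -5*(5 + 6)/(3*(-22 - 5*6 + 2*(-2)*(5 + 6))) = -5*11/(3*(-22 - 30 + 2*(-2)*11)) = -5*11/(3*(-22 - 30 - 44)) = -5*11/(3*(-96)) = -5*(-1)*11/(3*96) = -1/6*(-55/48) = 55/288)
sqrt(l(2) - 5)*497 = sqrt(55/288 - 5)*497 = sqrt(-1385/288)*497 = (I*sqrt(2770)/24)*497 = 497*I*sqrt(2770)/24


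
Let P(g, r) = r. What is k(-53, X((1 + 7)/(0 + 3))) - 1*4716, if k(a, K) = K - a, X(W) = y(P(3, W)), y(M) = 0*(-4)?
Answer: -4663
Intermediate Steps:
y(M) = 0
X(W) = 0
k(-53, X((1 + 7)/(0 + 3))) - 1*4716 = (0 - 1*(-53)) - 1*4716 = (0 + 53) - 4716 = 53 - 4716 = -4663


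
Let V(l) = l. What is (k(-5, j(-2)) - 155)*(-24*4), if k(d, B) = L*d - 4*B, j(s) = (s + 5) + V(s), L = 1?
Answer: 15744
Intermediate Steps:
j(s) = 5 + 2*s (j(s) = (s + 5) + s = (5 + s) + s = 5 + 2*s)
k(d, B) = d - 4*B (k(d, B) = 1*d - 4*B = d - 4*B)
(k(-5, j(-2)) - 155)*(-24*4) = ((-5 - 4*(5 + 2*(-2))) - 155)*(-24*4) = ((-5 - 4*(5 - 4)) - 155)*(-96) = ((-5 - 4*1) - 155)*(-96) = ((-5 - 4) - 155)*(-96) = (-9 - 155)*(-96) = -164*(-96) = 15744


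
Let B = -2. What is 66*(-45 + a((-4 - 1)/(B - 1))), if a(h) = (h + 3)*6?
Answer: -1122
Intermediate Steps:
a(h) = 18 + 6*h (a(h) = (3 + h)*6 = 18 + 6*h)
66*(-45 + a((-4 - 1)/(B - 1))) = 66*(-45 + (18 + 6*((-4 - 1)/(-2 - 1)))) = 66*(-45 + (18 + 6*(-5/(-3)))) = 66*(-45 + (18 + 6*(-5*(-1/3)))) = 66*(-45 + (18 + 6*(5/3))) = 66*(-45 + (18 + 10)) = 66*(-45 + 28) = 66*(-17) = -1122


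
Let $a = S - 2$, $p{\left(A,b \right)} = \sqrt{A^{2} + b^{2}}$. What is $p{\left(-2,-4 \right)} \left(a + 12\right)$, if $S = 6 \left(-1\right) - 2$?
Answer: $4 \sqrt{5} \approx 8.9443$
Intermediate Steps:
$S = -8$ ($S = -6 - 2 = -8$)
$a = -10$ ($a = -8 - 2 = -10$)
$p{\left(-2,-4 \right)} \left(a + 12\right) = \sqrt{\left(-2\right)^{2} + \left(-4\right)^{2}} \left(-10 + 12\right) = \sqrt{4 + 16} \cdot 2 = \sqrt{20} \cdot 2 = 2 \sqrt{5} \cdot 2 = 4 \sqrt{5}$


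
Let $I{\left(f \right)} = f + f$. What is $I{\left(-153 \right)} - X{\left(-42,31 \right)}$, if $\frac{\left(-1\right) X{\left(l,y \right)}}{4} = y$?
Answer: $-182$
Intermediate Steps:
$X{\left(l,y \right)} = - 4 y$
$I{\left(f \right)} = 2 f$
$I{\left(-153 \right)} - X{\left(-42,31 \right)} = 2 \left(-153\right) - \left(-4\right) 31 = -306 - -124 = -306 + 124 = -182$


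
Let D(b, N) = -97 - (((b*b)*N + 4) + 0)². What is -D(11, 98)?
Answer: 140707141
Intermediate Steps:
D(b, N) = -97 - (4 + N*b²)² (D(b, N) = -97 - ((b²*N + 4) + 0)² = -97 - ((N*b² + 4) + 0)² = -97 - ((4 + N*b²) + 0)² = -97 - (4 + N*b²)²)
-D(11, 98) = -(-97 - (4 + 98*11²)²) = -(-97 - (4 + 98*121)²) = -(-97 - (4 + 11858)²) = -(-97 - 1*11862²) = -(-97 - 1*140707044) = -(-97 - 140707044) = -1*(-140707141) = 140707141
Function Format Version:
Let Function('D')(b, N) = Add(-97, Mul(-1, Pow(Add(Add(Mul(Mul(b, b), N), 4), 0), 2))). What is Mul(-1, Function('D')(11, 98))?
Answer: 140707141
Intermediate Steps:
Function('D')(b, N) = Add(-97, Mul(-1, Pow(Add(4, Mul(N, Pow(b, 2))), 2))) (Function('D')(b, N) = Add(-97, Mul(-1, Pow(Add(Add(Mul(Pow(b, 2), N), 4), 0), 2))) = Add(-97, Mul(-1, Pow(Add(Add(Mul(N, Pow(b, 2)), 4), 0), 2))) = Add(-97, Mul(-1, Pow(Add(Add(4, Mul(N, Pow(b, 2))), 0), 2))) = Add(-97, Mul(-1, Pow(Add(4, Mul(N, Pow(b, 2))), 2))))
Mul(-1, Function('D')(11, 98)) = Mul(-1, Add(-97, Mul(-1, Pow(Add(4, Mul(98, Pow(11, 2))), 2)))) = Mul(-1, Add(-97, Mul(-1, Pow(Add(4, Mul(98, 121)), 2)))) = Mul(-1, Add(-97, Mul(-1, Pow(Add(4, 11858), 2)))) = Mul(-1, Add(-97, Mul(-1, Pow(11862, 2)))) = Mul(-1, Add(-97, Mul(-1, 140707044))) = Mul(-1, Add(-97, -140707044)) = Mul(-1, -140707141) = 140707141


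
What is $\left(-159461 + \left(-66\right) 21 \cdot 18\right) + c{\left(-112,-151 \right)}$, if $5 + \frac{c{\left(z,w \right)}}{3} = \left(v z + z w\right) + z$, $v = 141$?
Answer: $-181400$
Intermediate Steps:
$c{\left(z,w \right)} = -15 + 426 z + 3 w z$ ($c{\left(z,w \right)} = -15 + 3 \left(\left(141 z + z w\right) + z\right) = -15 + 3 \left(\left(141 z + w z\right) + z\right) = -15 + 3 \left(142 z + w z\right) = -15 + \left(426 z + 3 w z\right) = -15 + 426 z + 3 w z$)
$\left(-159461 + \left(-66\right) 21 \cdot 18\right) + c{\left(-112,-151 \right)} = \left(-159461 + \left(-66\right) 21 \cdot 18\right) + \left(-15 + 426 \left(-112\right) + 3 \left(-151\right) \left(-112\right)\right) = \left(-159461 - 24948\right) - -3009 = \left(-159461 - 24948\right) + 3009 = -184409 + 3009 = -181400$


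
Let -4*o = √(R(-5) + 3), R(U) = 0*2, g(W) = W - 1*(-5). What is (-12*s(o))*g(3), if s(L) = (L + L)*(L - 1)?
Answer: -36 - 48*√3 ≈ -119.14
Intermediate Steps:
g(W) = 5 + W (g(W) = W + 5 = 5 + W)
R(U) = 0
o = -√3/4 (o = -√(0 + 3)/4 = -√3/4 ≈ -0.43301)
s(L) = 2*L*(-1 + L) (s(L) = (2*L)*(-1 + L) = 2*L*(-1 + L))
(-12*s(o))*g(3) = (-24*(-√3/4)*(-1 - √3/4))*(5 + 3) = -(-6)*√3*(-1 - √3/4)*8 = (6*√3*(-1 - √3/4))*8 = 48*√3*(-1 - √3/4)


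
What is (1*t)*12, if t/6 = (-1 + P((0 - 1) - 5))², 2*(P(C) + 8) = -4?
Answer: 8712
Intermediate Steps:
P(C) = -10 (P(C) = -8 + (½)*(-4) = -8 - 2 = -10)
t = 726 (t = 6*(-1 - 10)² = 6*(-11)² = 6*121 = 726)
(1*t)*12 = (1*726)*12 = 726*12 = 8712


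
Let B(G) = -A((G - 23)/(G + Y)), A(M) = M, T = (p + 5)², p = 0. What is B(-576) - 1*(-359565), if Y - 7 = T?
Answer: 195602761/544 ≈ 3.5956e+5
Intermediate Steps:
T = 25 (T = (0 + 5)² = 5² = 25)
Y = 32 (Y = 7 + 25 = 32)
B(G) = -(-23 + G)/(32 + G) (B(G) = -(G - 23)/(G + 32) = -(-23 + G)/(32 + G))
B(-576) - 1*(-359565) = (23 - 1*(-576))/(32 - 576) - 1*(-359565) = (23 + 576)/(-544) + 359565 = -1/544*599 + 359565 = -599/544 + 359565 = 195602761/544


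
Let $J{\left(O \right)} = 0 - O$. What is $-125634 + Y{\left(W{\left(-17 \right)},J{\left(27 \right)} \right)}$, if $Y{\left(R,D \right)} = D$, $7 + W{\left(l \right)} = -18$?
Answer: $-125661$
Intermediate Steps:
$W{\left(l \right)} = -25$ ($W{\left(l \right)} = -7 - 18 = -25$)
$J{\left(O \right)} = - O$
$-125634 + Y{\left(W{\left(-17 \right)},J{\left(27 \right)} \right)} = -125634 - 27 = -125661$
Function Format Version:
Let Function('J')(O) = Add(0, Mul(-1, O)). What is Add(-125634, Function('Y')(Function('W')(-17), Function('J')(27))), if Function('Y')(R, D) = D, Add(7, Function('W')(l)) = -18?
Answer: -125661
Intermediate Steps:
Function('W')(l) = -25 (Function('W')(l) = Add(-7, -18) = -25)
Function('J')(O) = Mul(-1, O)
Add(-125634, Function('Y')(Function('W')(-17), Function('J')(27))) = Add(-125634, Mul(-1, 27)) = Add(-125634, -27) = -125661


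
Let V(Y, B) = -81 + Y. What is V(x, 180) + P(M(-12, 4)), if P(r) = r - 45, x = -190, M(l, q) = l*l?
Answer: -172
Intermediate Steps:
M(l, q) = l**2
P(r) = -45 + r
V(x, 180) + P(M(-12, 4)) = (-81 - 190) + (-45 + (-12)**2) = -271 + (-45 + 144) = -271 + 99 = -172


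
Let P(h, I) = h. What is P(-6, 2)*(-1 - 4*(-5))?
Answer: -114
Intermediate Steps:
P(-6, 2)*(-1 - 4*(-5)) = -6*(-1 - 4*(-5)) = -6*(-1 + 20) = -6*19 = -114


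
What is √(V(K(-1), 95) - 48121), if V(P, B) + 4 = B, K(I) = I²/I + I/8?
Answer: I*√48030 ≈ 219.16*I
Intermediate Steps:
K(I) = 9*I/8 (K(I) = I + I*(⅛) = I + I/8 = 9*I/8)
V(P, B) = -4 + B
√(V(K(-1), 95) - 48121) = √((-4 + 95) - 48121) = √(91 - 48121) = √(-48030) = I*√48030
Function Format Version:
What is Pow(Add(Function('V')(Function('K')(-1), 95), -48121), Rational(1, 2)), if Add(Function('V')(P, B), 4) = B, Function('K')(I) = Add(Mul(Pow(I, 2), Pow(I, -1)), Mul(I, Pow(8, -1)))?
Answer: Mul(I, Pow(48030, Rational(1, 2))) ≈ Mul(219.16, I)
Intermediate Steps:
Function('K')(I) = Mul(Rational(9, 8), I) (Function('K')(I) = Add(I, Mul(I, Rational(1, 8))) = Add(I, Mul(Rational(1, 8), I)) = Mul(Rational(9, 8), I))
Function('V')(P, B) = Add(-4, B)
Pow(Add(Function('V')(Function('K')(-1), 95), -48121), Rational(1, 2)) = Pow(Add(Add(-4, 95), -48121), Rational(1, 2)) = Pow(Add(91, -48121), Rational(1, 2)) = Pow(-48030, Rational(1, 2)) = Mul(I, Pow(48030, Rational(1, 2)))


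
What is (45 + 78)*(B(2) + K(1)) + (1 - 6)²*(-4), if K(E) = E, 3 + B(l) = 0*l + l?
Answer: -100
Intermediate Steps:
B(l) = -3 + l (B(l) = -3 + (0*l + l) = -3 + (0 + l) = -3 + l)
(45 + 78)*(B(2) + K(1)) + (1 - 6)²*(-4) = (45 + 78)*((-3 + 2) + 1) + (1 - 6)²*(-4) = 123*(-1 + 1) + (-5)²*(-4) = 123*0 + 25*(-4) = 0 - 100 = -100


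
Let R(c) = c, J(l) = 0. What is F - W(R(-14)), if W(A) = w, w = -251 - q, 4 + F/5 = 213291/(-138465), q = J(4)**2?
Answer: 687088/3077 ≈ 223.30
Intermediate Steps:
q = 0 (q = 0**2 = 0)
F = -85239/3077 (F = -20 + 5*(213291/(-138465)) = -20 + 5*(213291*(-1/138465)) = -20 + 5*(-23699/15385) = -20 - 23699/3077 = -85239/3077 ≈ -27.702)
w = -251 (w = -251 - 1*0 = -251 + 0 = -251)
W(A) = -251
F - W(R(-14)) = -85239/3077 - 1*(-251) = -85239/3077 + 251 = 687088/3077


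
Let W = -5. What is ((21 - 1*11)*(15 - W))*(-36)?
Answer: -7200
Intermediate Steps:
((21 - 1*11)*(15 - W))*(-36) = ((21 - 1*11)*(15 - 1*(-5)))*(-36) = ((21 - 11)*(15 + 5))*(-36) = (10*20)*(-36) = 200*(-36) = -7200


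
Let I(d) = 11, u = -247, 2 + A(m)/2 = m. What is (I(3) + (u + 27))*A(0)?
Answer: 836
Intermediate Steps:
A(m) = -4 + 2*m
(I(3) + (u + 27))*A(0) = (11 + (-247 + 27))*(-4 + 2*0) = (11 - 220)*(-4 + 0) = -209*(-4) = 836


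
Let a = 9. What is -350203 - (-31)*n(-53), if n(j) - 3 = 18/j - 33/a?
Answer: -55687237/159 ≈ -3.5023e+5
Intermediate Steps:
n(j) = -2/3 + 18/j (n(j) = 3 + (18/j - 33/9) = 3 + (18/j - 33*1/9) = 3 + (18/j - 11/3) = 3 + (-11/3 + 18/j) = -2/3 + 18/j)
-350203 - (-31)*n(-53) = -350203 - (-31)*(-2/3 + 18/(-53)) = -350203 - (-31)*(-2/3 + 18*(-1/53)) = -350203 - (-31)*(-2/3 - 18/53) = -350203 - (-31)*(-160)/159 = -350203 - 1*4960/159 = -350203 - 4960/159 = -55687237/159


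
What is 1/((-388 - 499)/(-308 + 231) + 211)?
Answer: 77/17134 ≈ 0.0044940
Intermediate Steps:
1/((-388 - 499)/(-308 + 231) + 211) = 1/(-887/(-77) + 211) = 1/(-887*(-1/77) + 211) = 1/(887/77 + 211) = 1/(17134/77) = 77/17134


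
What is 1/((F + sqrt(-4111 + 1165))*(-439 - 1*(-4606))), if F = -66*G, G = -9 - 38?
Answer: 517/6684805575 - I*sqrt(2946)/40108833450 ≈ 7.734e-8 - 1.3532e-9*I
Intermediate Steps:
G = -47
F = 3102 (F = -66*(-47) = 3102)
1/((F + sqrt(-4111 + 1165))*(-439 - 1*(-4606))) = 1/((3102 + sqrt(-4111 + 1165))*(-439 - 1*(-4606))) = 1/((3102 + sqrt(-2946))*(-439 + 4606)) = 1/((3102 + I*sqrt(2946))*4167) = (1/4167)/(3102 + I*sqrt(2946)) = 1/(4167*(3102 + I*sqrt(2946)))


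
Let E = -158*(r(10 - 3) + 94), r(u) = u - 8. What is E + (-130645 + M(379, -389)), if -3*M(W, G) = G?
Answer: -435628/3 ≈ -1.4521e+5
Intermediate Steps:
M(W, G) = -G/3
r(u) = -8 + u
E = -14694 (E = -158*((-8 + (10 - 3)) + 94) = -158*((-8 + 7) + 94) = -158*(-1 + 94) = -158*93 = -14694)
E + (-130645 + M(379, -389)) = -14694 + (-130645 - ⅓*(-389)) = -14694 + (-130645 + 389/3) = -14694 - 391546/3 = -435628/3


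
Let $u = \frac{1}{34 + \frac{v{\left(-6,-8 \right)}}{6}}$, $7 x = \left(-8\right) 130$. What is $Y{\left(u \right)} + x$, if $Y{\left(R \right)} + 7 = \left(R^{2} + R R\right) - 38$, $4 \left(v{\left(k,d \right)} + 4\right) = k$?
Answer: $- \frac{213558179}{1103263} \approx -193.57$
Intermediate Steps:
$v{\left(k,d \right)} = -4 + \frac{k}{4}$
$x = - \frac{1040}{7}$ ($x = \frac{\left(-8\right) 130}{7} = \frac{1}{7} \left(-1040\right) = - \frac{1040}{7} \approx -148.57$)
$u = \frac{12}{397}$ ($u = \frac{1}{34 + \frac{-4 + \frac{1}{4} \left(-6\right)}{6}} = \frac{1}{34 + \left(-4 - \frac{3}{2}\right) \frac{1}{6}} = \frac{1}{34 - \frac{11}{12}} = \frac{1}{\frac{397}{12}} = \frac{12}{397} \approx 0.030227$)
$Y{\left(R \right)} = -45 + 2 R^{2}$ ($Y{\left(R \right)} = -7 - \left(38 - R^{2} - R R\right) = -7 + \left(\left(R^{2} + R^{2}\right) - 38\right) = -7 + \left(2 R^{2} - 38\right) = -7 + \left(-38 + 2 R^{2}\right) = -45 + 2 R^{2}$)
$Y{\left(u \right)} + x = \left(-45 + 2 \left(\frac{12}{397}\right)^{2}\right) - \frac{1040}{7} = \left(-45 + 2 \cdot \frac{144}{157609}\right) - \frac{1040}{7} = \left(-45 + \frac{288}{157609}\right) - \frac{1040}{7} = - \frac{7092117}{157609} - \frac{1040}{7} = - \frac{213558179}{1103263}$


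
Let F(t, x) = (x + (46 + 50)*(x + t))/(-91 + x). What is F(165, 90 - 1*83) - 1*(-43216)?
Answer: 3613625/84 ≈ 43019.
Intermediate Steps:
F(t, x) = (96*t + 97*x)/(-91 + x) (F(t, x) = (x + 96*(t + x))/(-91 + x) = (x + (96*t + 96*x))/(-91 + x) = (96*t + 97*x)/(-91 + x))
F(165, 90 - 1*83) - 1*(-43216) = (96*165 + 97*(90 - 1*83))/(-91 + (90 - 1*83)) - 1*(-43216) = (15840 + 97*(90 - 83))/(-91 + (90 - 83)) + 43216 = (15840 + 97*7)/(-91 + 7) + 43216 = (15840 + 679)/(-84) + 43216 = -1/84*16519 + 43216 = -16519/84 + 43216 = 3613625/84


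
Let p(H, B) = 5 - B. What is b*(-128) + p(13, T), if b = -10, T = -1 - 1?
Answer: 1287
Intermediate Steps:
T = -2
b*(-128) + p(13, T) = -10*(-128) + (5 - 1*(-2)) = 1280 + (5 + 2) = 1280 + 7 = 1287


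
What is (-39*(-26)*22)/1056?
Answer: 169/8 ≈ 21.125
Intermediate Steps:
(-39*(-26)*22)/1056 = (1014*22)*(1/1056) = 22308*(1/1056) = 169/8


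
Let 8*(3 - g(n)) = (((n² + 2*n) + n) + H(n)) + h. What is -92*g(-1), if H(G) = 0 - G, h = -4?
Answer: -667/2 ≈ -333.50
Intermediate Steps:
H(G) = -G
g(n) = 7/2 - n/4 - n²/8 (g(n) = 3 - ((((n² + 2*n) + n) - n) - 4)/8 = 3 - (((n² + 3*n) - n) - 4)/8 = 3 - ((n² + 2*n) - 4)/8 = 3 - (-4 + n² + 2*n)/8 = 3 + (½ - n/4 - n²/8) = 7/2 - n/4 - n²/8)
-92*g(-1) = -92*(7/2 - ¼*(-1) - ⅛*(-1)²) = -92*(7/2 + ¼ - ⅛*1) = -92*(7/2 + ¼ - ⅛) = -92*29/8 = -667/2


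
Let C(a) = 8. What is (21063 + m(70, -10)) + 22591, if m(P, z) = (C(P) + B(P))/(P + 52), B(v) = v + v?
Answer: 2662968/61 ≈ 43655.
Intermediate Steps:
B(v) = 2*v
m(P, z) = (8 + 2*P)/(52 + P) (m(P, z) = (8 + 2*P)/(P + 52) = (8 + 2*P)/(52 + P))
(21063 + m(70, -10)) + 22591 = (21063 + 2*(4 + 70)/(52 + 70)) + 22591 = (21063 + 2*74/122) + 22591 = (21063 + 2*(1/122)*74) + 22591 = (21063 + 74/61) + 22591 = 1284917/61 + 22591 = 2662968/61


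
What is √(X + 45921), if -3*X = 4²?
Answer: √413241/3 ≈ 214.28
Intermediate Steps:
X = -16/3 (X = -⅓*4² = -⅓*16 = -16/3 ≈ -5.3333)
√(X + 45921) = √(-16/3 + 45921) = √(137747/3) = √413241/3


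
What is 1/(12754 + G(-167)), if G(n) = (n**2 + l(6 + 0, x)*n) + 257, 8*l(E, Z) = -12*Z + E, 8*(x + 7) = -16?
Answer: 4/154081 ≈ 2.5960e-5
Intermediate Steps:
x = -9 (x = -7 + (1/8)*(-16) = -7 - 2 = -9)
l(E, Z) = -3*Z/2 + E/8 (l(E, Z) = (-12*Z + E)/8 = (E - 12*Z)/8 = -3*Z/2 + E/8)
G(n) = 257 + n**2 + 57*n/4 (G(n) = (n**2 + (-3/2*(-9) + (6 + 0)/8)*n) + 257 = (n**2 + (27/2 + (1/8)*6)*n) + 257 = (n**2 + (27/2 + 3/4)*n) + 257 = (n**2 + 57*n/4) + 257 = 257 + n**2 + 57*n/4)
1/(12754 + G(-167)) = 1/(12754 + (257 + (-167)**2 + (57/4)*(-167))) = 1/(12754 + (257 + 27889 - 9519/4)) = 1/(12754 + 103065/4) = 1/(154081/4) = 4/154081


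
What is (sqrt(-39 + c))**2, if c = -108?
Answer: -147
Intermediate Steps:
(sqrt(-39 + c))**2 = (sqrt(-39 - 108))**2 = (sqrt(-147))**2 = (7*I*sqrt(3))**2 = -147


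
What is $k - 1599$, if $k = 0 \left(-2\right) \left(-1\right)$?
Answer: $-1599$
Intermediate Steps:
$k = 0$ ($k = 0 \left(-1\right) = 0$)
$k - 1599 = 0 - 1599 = -1599$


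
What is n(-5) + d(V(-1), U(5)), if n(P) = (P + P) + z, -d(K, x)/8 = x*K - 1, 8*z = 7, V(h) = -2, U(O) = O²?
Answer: 3191/8 ≈ 398.88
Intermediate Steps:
z = 7/8 (z = (⅛)*7 = 7/8 ≈ 0.87500)
d(K, x) = 8 - 8*K*x (d(K, x) = -8*(x*K - 1) = -8*(K*x - 1) = -8*(-1 + K*x) = 8 - 8*K*x)
n(P) = 7/8 + 2*P (n(P) = (P + P) + 7/8 = 2*P + 7/8 = 7/8 + 2*P)
n(-5) + d(V(-1), U(5)) = (7/8 + 2*(-5)) + (8 - 8*(-2)*5²) = (7/8 - 10) + (8 - 8*(-2)*25) = -73/8 + (8 + 400) = -73/8 + 408 = 3191/8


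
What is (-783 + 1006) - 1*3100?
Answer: -2877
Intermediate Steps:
(-783 + 1006) - 1*3100 = 223 - 3100 = -2877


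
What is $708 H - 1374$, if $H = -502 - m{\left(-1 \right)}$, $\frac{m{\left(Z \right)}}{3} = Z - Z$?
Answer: $-356790$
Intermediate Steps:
$m{\left(Z \right)} = 0$ ($m{\left(Z \right)} = 3 \left(Z - Z\right) = 3 \cdot 0 = 0$)
$H = -502$ ($H = -502 - 0 = -502 + 0 = -502$)
$708 H - 1374 = 708 \left(-502\right) - 1374 = -355416 - 1374 = -356790$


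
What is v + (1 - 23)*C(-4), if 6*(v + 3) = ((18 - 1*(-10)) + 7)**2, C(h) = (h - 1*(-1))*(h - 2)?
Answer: -1169/6 ≈ -194.83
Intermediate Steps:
C(h) = (1 + h)*(-2 + h) (C(h) = (h + 1)*(-2 + h) = (1 + h)*(-2 + h))
v = 1207/6 (v = -3 + ((18 - 1*(-10)) + 7)**2/6 = -3 + ((18 + 10) + 7)**2/6 = -3 + (28 + 7)**2/6 = -3 + (1/6)*35**2 = -3 + (1/6)*1225 = -3 + 1225/6 = 1207/6 ≈ 201.17)
v + (1 - 23)*C(-4) = 1207/6 + (1 - 23)*(-2 + (-4)**2 - 1*(-4)) = 1207/6 - 22*(-2 + 16 + 4) = 1207/6 - 22*18 = 1207/6 - 396 = -1169/6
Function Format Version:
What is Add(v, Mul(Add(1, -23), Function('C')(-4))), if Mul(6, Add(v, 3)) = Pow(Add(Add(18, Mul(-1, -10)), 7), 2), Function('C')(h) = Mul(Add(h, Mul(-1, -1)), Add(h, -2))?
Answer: Rational(-1169, 6) ≈ -194.83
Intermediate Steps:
Function('C')(h) = Mul(Add(1, h), Add(-2, h)) (Function('C')(h) = Mul(Add(h, 1), Add(-2, h)) = Mul(Add(1, h), Add(-2, h)))
v = Rational(1207, 6) (v = Add(-3, Mul(Rational(1, 6), Pow(Add(Add(18, Mul(-1, -10)), 7), 2))) = Add(-3, Mul(Rational(1, 6), Pow(Add(Add(18, 10), 7), 2))) = Add(-3, Mul(Rational(1, 6), Pow(Add(28, 7), 2))) = Add(-3, Mul(Rational(1, 6), Pow(35, 2))) = Add(-3, Mul(Rational(1, 6), 1225)) = Add(-3, Rational(1225, 6)) = Rational(1207, 6) ≈ 201.17)
Add(v, Mul(Add(1, -23), Function('C')(-4))) = Add(Rational(1207, 6), Mul(Add(1, -23), Add(-2, Pow(-4, 2), Mul(-1, -4)))) = Add(Rational(1207, 6), Mul(-22, Add(-2, 16, 4))) = Add(Rational(1207, 6), Mul(-22, 18)) = Add(Rational(1207, 6), -396) = Rational(-1169, 6)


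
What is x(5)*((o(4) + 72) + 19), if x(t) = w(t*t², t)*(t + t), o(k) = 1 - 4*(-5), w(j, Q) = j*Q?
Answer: 700000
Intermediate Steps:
w(j, Q) = Q*j
o(k) = 21 (o(k) = 1 + 20 = 21)
x(t) = 2*t⁵ (x(t) = (t*(t*t²))*(t + t) = (t*t³)*(2*t) = t⁴*(2*t) = 2*t⁵)
x(5)*((o(4) + 72) + 19) = (2*5⁵)*((21 + 72) + 19) = (2*3125)*(93 + 19) = 6250*112 = 700000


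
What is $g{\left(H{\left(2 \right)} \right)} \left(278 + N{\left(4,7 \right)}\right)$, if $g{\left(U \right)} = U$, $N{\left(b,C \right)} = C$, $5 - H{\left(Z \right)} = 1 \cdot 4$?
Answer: $285$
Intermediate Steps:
$H{\left(Z \right)} = 1$ ($H{\left(Z \right)} = 5 - 1 \cdot 4 = 5 - 4 = 1$)
$g{\left(H{\left(2 \right)} \right)} \left(278 + N{\left(4,7 \right)}\right) = 1 \left(278 + 7\right) = 1 \cdot 285 = 285$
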